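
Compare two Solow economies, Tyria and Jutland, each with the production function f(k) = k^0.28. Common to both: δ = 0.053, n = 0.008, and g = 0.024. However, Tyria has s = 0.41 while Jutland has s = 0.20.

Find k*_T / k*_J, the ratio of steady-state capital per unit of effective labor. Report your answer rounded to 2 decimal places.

Steady-state k* = [s/(n + g + δ)]^(1/(1−α)), so the ratio is [ (s_T/(n + g + δ)_T) / (s_J/(n + g + δ)_J) ]^1.3889.
s_T/(n + g + δ)_T = 0.41/0.085 = 4.8235; s_J/(n + g + δ)_J = 0.20/0.085 = 2.3529.
Ratio = (4.8235/2.3529)^1.3889 = 2.0500^1.3889 ≈ 2.7102

k*_T / k*_J ≈ 2.71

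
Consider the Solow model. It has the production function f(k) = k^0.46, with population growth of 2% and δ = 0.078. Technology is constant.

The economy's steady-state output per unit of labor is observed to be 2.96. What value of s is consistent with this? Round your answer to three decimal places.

s ≈ 0.350

At the steady state, Δk = 0, so s·k^α = (n + δ)·k.
Since y* = [s/(n + δ)]^(α/(1−α)), we have s/(n + δ) = (y*)^((1−α)/α) = 2.96^1.1739 = 3.5748.
Therefore s = 3.5748 × (n + δ) = 3.5748 × 0.098 = 0.3503.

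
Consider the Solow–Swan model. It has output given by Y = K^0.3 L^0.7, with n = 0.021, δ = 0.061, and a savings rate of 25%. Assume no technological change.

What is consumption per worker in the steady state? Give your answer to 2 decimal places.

Steady state requires s·f(k) = (n + δ)·k, i.e. s·k^α = (n + δ)·k.
Dividing both sides by k: k^(1−α) = s / (n + δ).
k^0.7 = 0.25 / (0.021 + 0.061) = 0.25 / 0.082 = 3.0488
k* = 3.0488^(1/0.7) ≈ 4.9160
y* = (k*)^α = 4.9160^0.3 ≈ 1.6124
c* = (1 − s)·y* = (1 − 0.25) × 1.6124 ≈ 1.2093

c* ≈ 1.21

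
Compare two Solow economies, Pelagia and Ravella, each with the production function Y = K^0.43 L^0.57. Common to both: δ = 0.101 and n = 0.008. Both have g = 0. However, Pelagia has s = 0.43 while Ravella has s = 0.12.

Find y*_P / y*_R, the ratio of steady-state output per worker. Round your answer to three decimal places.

y*_P / y*_R ≈ 2.619

Steady-state y* = [s/(n + δ)]^(α/(1−α)), so the ratio is [ (s_P/(n + δ)_P) / (s_R/(n + δ)_R) ]^0.7544.
s_P/(n + δ)_P = 0.43/0.109 = 3.9450; s_R/(n + δ)_R = 0.12/0.109 = 1.1009.
Ratio = (3.9450/1.1009)^0.7544 = 3.5834^0.7544 ≈ 2.6191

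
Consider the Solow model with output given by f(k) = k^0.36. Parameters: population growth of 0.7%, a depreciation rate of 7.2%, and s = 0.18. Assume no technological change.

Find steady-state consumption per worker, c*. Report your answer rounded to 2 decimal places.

In steady state, investment equals break-even investment: s·k^α = (n + δ)·k.
Dividing both sides by k: k^(1−α) = s / (n + δ).
k^0.64 = 0.18 / (0.007 + 0.072) = 0.18 / 0.079 = 2.2785
k* = 2.2785^(1/0.64) ≈ 3.6210
y* = (k*)^α = 3.6210^0.36 ≈ 1.5892
c* = (1 − s)·y* = (1 − 0.18) × 1.5892 ≈ 1.3031

c* = 1.30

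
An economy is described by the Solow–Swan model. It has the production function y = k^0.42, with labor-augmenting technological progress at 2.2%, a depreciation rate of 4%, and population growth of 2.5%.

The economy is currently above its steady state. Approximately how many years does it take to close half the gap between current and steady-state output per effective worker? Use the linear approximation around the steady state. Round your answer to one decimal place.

half-life ≈ 13.7 years

Near the steady state the convergence rate is λ = (1 − α)(n + g + δ).
λ = (1 − 0.42) × 0.087 = 0.58 × 0.087 = 0.05046
Half-life = ln 2 / λ = 0.6931 / 0.05046 ≈ 13.74 years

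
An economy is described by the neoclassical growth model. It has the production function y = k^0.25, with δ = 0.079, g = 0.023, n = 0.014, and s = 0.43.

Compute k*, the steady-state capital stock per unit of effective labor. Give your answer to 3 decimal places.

In steady state, investment equals break-even investment: s·k^α = (n + g + δ)·k.
Dividing both sides by k: k^(1−α) = s / (n + g + δ).
k^0.75 = 0.43 / (0.014 + 0.023 + 0.079) = 0.43 / 0.116 = 3.7069
k* = 3.7069^(1/0.75) ≈ 5.7370

k* = 5.737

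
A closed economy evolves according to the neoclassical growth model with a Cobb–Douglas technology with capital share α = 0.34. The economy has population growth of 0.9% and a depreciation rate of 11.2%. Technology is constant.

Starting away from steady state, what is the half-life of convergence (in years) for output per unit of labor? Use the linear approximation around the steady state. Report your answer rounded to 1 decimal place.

about 8.7 years

Near the steady state the convergence rate is λ = (1 − α)(n + δ).
λ = (1 − 0.34) × 0.121 = 0.66 × 0.121 = 0.07986
Half-life = ln 2 / λ = 0.6931 / 0.07986 ≈ 8.68 years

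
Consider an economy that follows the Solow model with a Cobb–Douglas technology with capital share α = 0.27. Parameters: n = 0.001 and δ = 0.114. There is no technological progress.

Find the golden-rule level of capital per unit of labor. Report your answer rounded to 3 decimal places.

The golden rule sets f'(k) = n + δ, i.e. α·k^(α−1) = n + δ.
So k^(1−α) = α / (n + δ) = 0.27 / 0.115 = 2.3478.
k_gold = 2.3478^(1/0.73) ≈ 3.2193

k_gold ≈ 3.219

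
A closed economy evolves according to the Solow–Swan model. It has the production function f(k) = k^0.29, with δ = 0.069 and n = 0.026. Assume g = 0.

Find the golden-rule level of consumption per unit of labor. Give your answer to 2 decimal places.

At the golden rule, f'(k) = n + δ, so α·k^(α−1) = n + δ and k_gold = (α/(n + δ))^(1/(1−α)).
k_gold = (0.29/0.095)^(1/0.71) = 3.0526^1.4085 ≈ 4.8157
c_gold = f(k_gold) − (n + δ)·k_gold = 1.5775 − 0.095×4.8157 ≈ 1.1200

c_gold ≈ 1.12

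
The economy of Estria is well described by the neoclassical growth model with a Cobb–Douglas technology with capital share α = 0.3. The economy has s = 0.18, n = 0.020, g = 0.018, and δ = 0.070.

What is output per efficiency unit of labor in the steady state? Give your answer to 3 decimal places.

Steady state requires s·f(k) = (n + g + δ)·k, i.e. s·k^α = (n + g + δ)·k.
Dividing both sides by k: k^(1−α) = s / (n + g + δ).
k^0.7 = 0.18 / (0.020 + 0.018 + 0.070) = 0.18 / 0.108 = 1.6667
k* = 1.6667^(1/0.7) ≈ 2.0746
y* = (k*)^α = 2.0746^0.3 ≈ 1.2447

y* = 1.245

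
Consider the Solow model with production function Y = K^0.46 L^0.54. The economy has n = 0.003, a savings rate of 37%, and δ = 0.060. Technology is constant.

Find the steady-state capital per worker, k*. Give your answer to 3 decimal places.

k* ≈ 26.535

Steady state requires s·f(k) = (n + δ)·k, i.e. s·k^α = (n + δ)·k.
Rearranging, k^(1−α) = s / (n + δ).
k^0.54 = 0.37 / (0.003 + 0.060) = 0.37 / 0.063 = 5.8730
k* = 5.8730^(1/0.54) ≈ 26.5347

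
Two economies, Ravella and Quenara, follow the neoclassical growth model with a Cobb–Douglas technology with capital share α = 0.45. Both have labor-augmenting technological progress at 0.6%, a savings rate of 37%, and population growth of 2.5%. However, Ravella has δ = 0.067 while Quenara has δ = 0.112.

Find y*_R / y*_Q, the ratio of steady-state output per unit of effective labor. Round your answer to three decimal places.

Steady-state y* = [s/(n + g + δ)]^(α/(1−α)), so the ratio is [ (s_R/(n + g + δ)_R) / (s_Q/(n + g + δ)_Q) ]^0.8182.
s_R/(n + g + δ)_R = 0.37/0.098 = 3.7755; s_Q/(n + g + δ)_Q = 0.37/0.143 = 2.5874.
Ratio = (3.7755/2.5874)^0.8182 = 1.4592^0.8182 ≈ 1.3623

y*_R / y*_Q ≈ 1.362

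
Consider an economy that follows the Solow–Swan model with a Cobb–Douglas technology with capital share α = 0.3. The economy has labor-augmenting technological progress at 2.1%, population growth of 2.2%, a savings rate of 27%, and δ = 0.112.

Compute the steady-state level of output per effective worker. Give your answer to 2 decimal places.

In steady state, investment equals break-even investment: s·k^α = (n + g + δ)·k.
Rearranging, k^(1−α) = s / (n + g + δ).
k^0.7 = 0.27 / (0.022 + 0.021 + 0.112) = 0.27 / 0.155 = 1.7419
k* = 1.7419^(1/0.7) ≈ 2.2096
y* = (k*)^α = 2.2096^0.3 ≈ 1.2685

y* = 1.27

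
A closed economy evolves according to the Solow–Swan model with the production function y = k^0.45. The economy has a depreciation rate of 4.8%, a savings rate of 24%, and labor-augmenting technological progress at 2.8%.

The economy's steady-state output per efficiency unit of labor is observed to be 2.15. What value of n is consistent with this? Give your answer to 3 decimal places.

n ≈ 0.018

Steady state requires s·f(k) = (n + g + δ)·k, i.e. s·k^α = (n + g + δ)·k.
Since y* = [s/(n + g + δ)]^(α/(1−α)), we have s/(n + g + δ) = (y*)^((1−α)/α) = 2.15^1.2222 = 2.5486.
Therefore n + g + δ = s / 2.5486 = 0.24 / 2.5486 = 0.0942, so n = 0.0942 − 0.076 = 0.0182.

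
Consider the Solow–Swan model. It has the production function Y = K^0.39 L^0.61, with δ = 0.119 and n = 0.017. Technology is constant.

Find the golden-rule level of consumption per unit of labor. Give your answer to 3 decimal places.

At the golden rule, f'(k) = n + δ, so α·k^(α−1) = n + δ and k_gold = (α/(n + δ))^(1/(1−α)).
k_gold = (0.39/0.136)^(1/0.61) = 2.8676^1.6393 ≈ 5.6235
c_gold = f(k_gold) − (n + δ)·k_gold = 1.9611 − 0.136×5.6235 ≈ 1.1963

c_gold ≈ 1.196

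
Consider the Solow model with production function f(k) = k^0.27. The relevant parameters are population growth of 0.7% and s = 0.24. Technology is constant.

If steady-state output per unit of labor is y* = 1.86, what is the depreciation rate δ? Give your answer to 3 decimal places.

δ ≈ 0.038

In steady state, investment equals break-even investment: s·k^α = (n + δ)·k.
Since y* = [s/(n + δ)]^(α/(1−α)), we have s/(n + δ) = (y*)^((1−α)/α) = 1.86^2.7037 = 5.3540.
Therefore n + δ = s / 5.3540 = 0.24 / 5.3540 = 0.0448, so δ = 0.0448 − 0.007 = 0.0378.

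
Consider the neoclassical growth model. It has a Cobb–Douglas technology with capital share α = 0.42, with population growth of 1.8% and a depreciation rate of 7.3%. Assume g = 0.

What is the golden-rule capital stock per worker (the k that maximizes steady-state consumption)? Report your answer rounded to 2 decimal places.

k_gold ≈ 13.97

The golden rule sets f'(k) = n + δ, i.e. α·k^(α−1) = n + δ.
So k^(1−α) = α / (n + δ) = 0.42 / 0.091 = 4.6154.
k_gold = 4.6154^(1/0.58) ≈ 13.9697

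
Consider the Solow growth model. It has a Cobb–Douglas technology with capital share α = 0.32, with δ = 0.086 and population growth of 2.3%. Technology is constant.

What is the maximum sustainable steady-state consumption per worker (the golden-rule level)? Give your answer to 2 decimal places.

c_gold ≈ 1.13

At the golden rule, f'(k) = n + δ, so α·k^(α−1) = n + δ and k_gold = (α/(n + δ))^(1/(1−α)).
k_gold = (0.32/0.109)^(1/0.68) = 2.9358^1.4706 ≈ 4.8735
c_gold = f(k_gold) − (n + δ)·k_gold = 1.6600 − 0.109×4.8735 ≈ 1.1288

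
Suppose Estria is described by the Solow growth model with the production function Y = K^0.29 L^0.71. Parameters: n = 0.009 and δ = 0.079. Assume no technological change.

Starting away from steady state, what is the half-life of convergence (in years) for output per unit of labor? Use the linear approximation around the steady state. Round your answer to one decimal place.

Near the steady state the convergence rate is λ = (1 − α)(n + δ).
λ = (1 − 0.29) × 0.088 = 0.71 × 0.088 = 0.06248
Half-life = ln 2 / λ = 0.6931 / 0.06248 ≈ 11.09 years

about 11.1 years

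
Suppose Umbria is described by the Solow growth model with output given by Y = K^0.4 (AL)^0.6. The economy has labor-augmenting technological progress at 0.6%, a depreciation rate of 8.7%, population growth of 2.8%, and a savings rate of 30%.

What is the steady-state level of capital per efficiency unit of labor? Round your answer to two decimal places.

k* = 4.54

Steady state requires s·f(k) = (n + g + δ)·k, i.e. s·k^α = (n + g + δ)·k.
Rearranging, k^(1−α) = s / (n + g + δ).
k^0.6 = 0.30 / (0.028 + 0.006 + 0.087) = 0.30 / 0.121 = 2.4793
k* = 2.4793^(1/0.6) ≈ 4.5417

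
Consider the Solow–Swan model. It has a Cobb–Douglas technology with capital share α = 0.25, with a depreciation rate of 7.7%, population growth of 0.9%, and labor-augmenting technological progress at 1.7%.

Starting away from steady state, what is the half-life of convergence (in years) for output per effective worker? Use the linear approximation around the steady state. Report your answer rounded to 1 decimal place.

Near the steady state the convergence rate is λ = (1 − α)(n + g + δ).
λ = (1 − 0.25) × 0.103 = 0.75 × 0.103 = 0.07725
Half-life = ln 2 / λ = 0.6931 / 0.07725 ≈ 8.97 years

about 9.0 years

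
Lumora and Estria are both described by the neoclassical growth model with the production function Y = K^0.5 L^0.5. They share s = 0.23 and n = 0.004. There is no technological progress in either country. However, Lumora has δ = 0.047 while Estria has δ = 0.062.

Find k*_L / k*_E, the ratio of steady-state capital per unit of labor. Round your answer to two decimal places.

ratio ≈ 1.67

Steady-state k* = [s/(n + δ)]^(1/(1−α)), so the ratio is [ (s_L/(n + δ)_L) / (s_E/(n + δ)_E) ]^2.
s_L/(n + δ)_L = 0.23/0.051 = 4.5098; s_E/(n + δ)_E = 0.23/0.066 = 3.4848.
Ratio = (4.5098/3.4848)^2 = 1.2941^2 ≈ 1.6747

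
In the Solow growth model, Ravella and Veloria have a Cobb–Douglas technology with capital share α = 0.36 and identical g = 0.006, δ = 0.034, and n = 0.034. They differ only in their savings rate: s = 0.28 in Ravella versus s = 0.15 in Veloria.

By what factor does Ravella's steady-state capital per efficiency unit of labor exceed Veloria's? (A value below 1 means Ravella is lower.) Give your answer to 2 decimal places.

k*_R / k*_V ≈ 2.65

Steady-state k* = [s/(n + g + δ)]^(1/(1−α)), so the ratio is [ (s_R/(n + g + δ)_R) / (s_V/(n + g + δ)_V) ]^1.5625.
s_R/(n + g + δ)_R = 0.28/0.074 = 3.7838; s_V/(n + g + δ)_V = 0.15/0.074 = 2.0270.
Ratio = (3.7838/2.0270)^1.5625 = 1.8667^1.5625 ≈ 2.6519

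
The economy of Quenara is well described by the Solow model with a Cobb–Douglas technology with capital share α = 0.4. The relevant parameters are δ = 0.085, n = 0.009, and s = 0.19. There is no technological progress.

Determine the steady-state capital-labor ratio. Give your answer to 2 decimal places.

k* = 3.23

Steady state requires s·f(k) = (n + δ)·k, i.e. s·k^α = (n + δ)·k.
Rearranging, k^(1−α) = s / (n + δ).
k^0.6 = 0.19 / (0.009 + 0.085) = 0.19 / 0.094 = 2.0213
k* = 2.0213^(1/0.6) ≈ 3.2314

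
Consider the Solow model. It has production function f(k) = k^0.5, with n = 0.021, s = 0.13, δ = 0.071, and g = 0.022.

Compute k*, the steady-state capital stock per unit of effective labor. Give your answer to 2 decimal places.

Steady state requires s·f(k) = (n + g + δ)·k, i.e. s·k^α = (n + g + δ)·k.
Dividing both sides by k: k^(1−α) = s / (n + g + δ).
k^0.5 = 0.13 / (0.021 + 0.022 + 0.071) = 0.13 / 0.114 = 1.1404
k* = 1.1404^(1/0.5) ≈ 1.3005

k* = 1.30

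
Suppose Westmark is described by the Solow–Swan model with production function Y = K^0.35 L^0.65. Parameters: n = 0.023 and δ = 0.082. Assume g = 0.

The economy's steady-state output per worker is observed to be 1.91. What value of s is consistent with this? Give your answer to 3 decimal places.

s ≈ 0.349

Steady state requires s·f(k) = (n + δ)·k, i.e. s·k^α = (n + δ)·k.
Since y* = [s/(n + δ)]^(α/(1−α)), we have s/(n + δ) = (y*)^((1−α)/α) = 1.91^1.8571 = 3.3259.
Therefore s = 3.3259 × (n + δ) = 3.3259 × 0.105 = 0.3492.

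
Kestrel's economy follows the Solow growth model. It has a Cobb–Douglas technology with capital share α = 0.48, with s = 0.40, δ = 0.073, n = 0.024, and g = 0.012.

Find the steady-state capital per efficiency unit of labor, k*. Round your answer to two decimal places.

At the steady state, Δk = 0, so s·k^α = (n + g + δ)·k.
Rearranging, k^(1−α) = s / (n + g + δ).
k^0.52 = 0.40 / (0.024 + 0.012 + 0.073) = 0.40 / 0.109 = 3.6697
k* = 3.6697^(1/0.52) ≈ 12.1851

k* ≈ 12.19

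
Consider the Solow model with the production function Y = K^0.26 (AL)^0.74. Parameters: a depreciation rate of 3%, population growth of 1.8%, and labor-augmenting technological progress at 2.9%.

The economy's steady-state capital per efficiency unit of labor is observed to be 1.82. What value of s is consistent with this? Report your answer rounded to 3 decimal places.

s ≈ 0.120

Steady state requires s·f(k) = (n + g + δ)·k, i.e. s·k^α = (n + g + δ)·k.
So s / (n + g + δ) = (k*)^(1−α) = 1.82^0.74 = 1.5576.
Therefore s = 1.5576 × (n + g + δ) = 1.5576 × 0.077 = 0.1199.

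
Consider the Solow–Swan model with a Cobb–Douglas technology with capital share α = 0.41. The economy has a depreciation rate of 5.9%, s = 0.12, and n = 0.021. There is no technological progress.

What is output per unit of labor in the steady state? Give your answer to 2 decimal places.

y* ≈ 1.33

In steady state, investment equals break-even investment: s·k^α = (n + δ)·k.
Dividing both sides by k: k^(1−α) = s / (n + δ).
k^0.59 = 0.12 / (0.021 + 0.059) = 0.12 / 0.080 = 1.5000
k* = 1.5000^(1/0.59) ≈ 1.9882
y* = (k*)^α = 1.9882^0.41 ≈ 1.3255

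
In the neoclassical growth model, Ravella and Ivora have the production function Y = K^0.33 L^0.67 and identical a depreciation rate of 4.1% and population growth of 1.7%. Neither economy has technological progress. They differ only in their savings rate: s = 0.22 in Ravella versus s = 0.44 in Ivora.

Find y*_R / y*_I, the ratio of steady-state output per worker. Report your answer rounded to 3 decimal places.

Steady-state y* = [s/(n + δ)]^(α/(1−α)), so the ratio is [ (s_R/(n + δ)_R) / (s_I/(n + δ)_I) ]^0.4925.
s_R/(n + δ)_R = 0.22/0.058 = 3.7931; s_I/(n + δ)_I = 0.44/0.058 = 7.5862.
Ratio = (3.7931/7.5862)^0.4925 = 0.5000^0.4925 ≈ 0.7108

ratio ≈ 0.711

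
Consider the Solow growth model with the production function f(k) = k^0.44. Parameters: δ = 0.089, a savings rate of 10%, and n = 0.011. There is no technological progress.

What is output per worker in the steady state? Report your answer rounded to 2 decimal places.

y* ≈ 1.00

Steady state requires s·f(k) = (n + δ)·k, i.e. s·k^α = (n + δ)·k.
Dividing both sides by k: k^(1−α) = s / (n + δ).
k^0.56 = 0.10 / (0.011 + 0.089) = 0.10 / 0.100 = 1.0000
k* = 1.0000^(1/0.56) ≈ 1.0000
y* = (k*)^α = 1.0000^0.44 ≈ 1.0000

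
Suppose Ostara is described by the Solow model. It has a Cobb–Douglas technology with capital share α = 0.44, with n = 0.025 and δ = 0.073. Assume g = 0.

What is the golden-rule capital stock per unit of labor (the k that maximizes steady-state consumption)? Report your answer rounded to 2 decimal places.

The golden rule sets f'(k) = n + δ, i.e. α·k^(α−1) = n + δ.
So k^(1−α) = α / (n + δ) = 0.44 / 0.098 = 4.4898.
k_gold = 4.4898^(1/0.56) ≈ 14.6114

k_gold ≈ 14.61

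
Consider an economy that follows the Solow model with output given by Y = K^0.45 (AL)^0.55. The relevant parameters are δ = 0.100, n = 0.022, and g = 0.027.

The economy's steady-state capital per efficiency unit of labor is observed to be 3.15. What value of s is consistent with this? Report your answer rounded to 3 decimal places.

At the steady state, Δk = 0, so s·k^α = (n + g + δ)·k.
So s / (n + g + δ) = (k*)^(1−α) = 3.15^0.55 = 1.8796.
Therefore s = 1.8796 × (n + g + δ) = 1.8796 × 0.149 = 0.2801.

s ≈ 0.280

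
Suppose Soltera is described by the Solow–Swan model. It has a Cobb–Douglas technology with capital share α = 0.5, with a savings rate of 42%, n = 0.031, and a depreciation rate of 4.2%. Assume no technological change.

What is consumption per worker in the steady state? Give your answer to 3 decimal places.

c* ≈ 3.337

In steady state, investment equals break-even investment: s·k^α = (n + δ)·k.
Dividing both sides by k: k^(1−α) = s / (n + δ).
k^0.5 = 0.42 / (0.031 + 0.042) = 0.42 / 0.073 = 5.7534
k* = 5.7534^(1/0.5) ≈ 33.1016
y* = (k*)^α = 33.1016^0.5 ≈ 5.7534
c* = (1 − s)·y* = (1 − 0.42) × 5.7534 ≈ 3.3370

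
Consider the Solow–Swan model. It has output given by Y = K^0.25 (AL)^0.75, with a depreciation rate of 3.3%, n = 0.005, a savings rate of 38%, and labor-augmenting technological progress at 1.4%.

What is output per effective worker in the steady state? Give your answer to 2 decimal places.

y* = 1.94

Steady state requires s·f(k) = (n + g + δ)·k, i.e. s·k^α = (n + g + δ)·k.
Rearranging, k^(1−α) = s / (n + g + δ).
k^0.75 = 0.38 / (0.005 + 0.014 + 0.033) = 0.38 / 0.052 = 7.3077
k* = 7.3077^(1/0.75) ≈ 14.1810
y* = (k*)^α = 14.1810^0.25 ≈ 1.9406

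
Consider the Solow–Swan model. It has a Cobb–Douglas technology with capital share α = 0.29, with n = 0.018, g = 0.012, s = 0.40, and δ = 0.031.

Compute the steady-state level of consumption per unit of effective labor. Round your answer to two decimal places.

At the steady state, Δk = 0, so s·k^α = (n + g + δ)·k.
Dividing both sides by k: k^(1−α) = s / (n + g + δ).
k^0.71 = 0.40 / (0.018 + 0.012 + 0.031) = 0.40 / 0.061 = 6.5574
k* = 6.5574^(1/0.71) ≈ 14.1360
y* = (k*)^α = 14.1360^0.29 ≈ 2.1557
c* = (1 − s)·y* = (1 − 0.40) × 2.1557 ≈ 1.2934

c* = 1.29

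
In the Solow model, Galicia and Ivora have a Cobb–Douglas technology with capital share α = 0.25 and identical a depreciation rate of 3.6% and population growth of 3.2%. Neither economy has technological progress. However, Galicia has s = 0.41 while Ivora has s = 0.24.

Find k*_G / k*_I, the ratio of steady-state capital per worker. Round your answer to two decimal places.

ratio ≈ 2.04

Steady-state k* = [s/(n + δ)]^(1/(1−α)), so the ratio is [ (s_G/(n + δ)_G) / (s_I/(n + δ)_I) ]^1.3333.
s_G/(n + δ)_G = 0.41/0.068 = 6.0294; s_I/(n + δ)_I = 0.24/0.068 = 3.5294.
Ratio = (6.0294/3.5294)^1.3333 = 1.7083^1.3333 ≈ 2.0421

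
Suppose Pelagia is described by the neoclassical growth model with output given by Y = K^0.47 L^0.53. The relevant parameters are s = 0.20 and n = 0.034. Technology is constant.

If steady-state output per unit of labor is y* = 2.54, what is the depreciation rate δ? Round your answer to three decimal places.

In steady state, investment equals break-even investment: s·k^α = (n + δ)·k.
Since y* = [s/(n + δ)]^(α/(1−α)), we have s/(n + δ) = (y*)^((1−α)/α) = 2.54^1.1277 = 2.8611.
Therefore n + δ = s / 2.8611 = 0.20 / 2.8611 = 0.0699, so δ = 0.0699 − 0.034 = 0.0359.

δ ≈ 0.036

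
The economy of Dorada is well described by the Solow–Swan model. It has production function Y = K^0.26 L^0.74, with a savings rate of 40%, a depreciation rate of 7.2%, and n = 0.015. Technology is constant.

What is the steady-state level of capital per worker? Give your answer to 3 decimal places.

In steady state, investment equals break-even investment: s·k^α = (n + δ)·k.
Dividing both sides by k: k^(1−α) = s / (n + δ).
k^0.74 = 0.40 / (0.015 + 0.072) = 0.40 / 0.087 = 4.5977
k* = 4.5977^(1/0.74) ≈ 7.8582

k* ≈ 7.858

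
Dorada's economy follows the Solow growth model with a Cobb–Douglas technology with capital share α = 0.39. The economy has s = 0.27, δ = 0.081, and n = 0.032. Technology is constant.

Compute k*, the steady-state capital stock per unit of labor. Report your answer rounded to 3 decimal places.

At the steady state, Δk = 0, so s·k^α = (n + δ)·k.
Dividing both sides by k: k^(1−α) = s / (n + δ).
k^0.61 = 0.27 / (0.032 + 0.081) = 0.27 / 0.113 = 2.3894
k* = 2.3894^(1/0.61) ≈ 4.1701

k* = 4.170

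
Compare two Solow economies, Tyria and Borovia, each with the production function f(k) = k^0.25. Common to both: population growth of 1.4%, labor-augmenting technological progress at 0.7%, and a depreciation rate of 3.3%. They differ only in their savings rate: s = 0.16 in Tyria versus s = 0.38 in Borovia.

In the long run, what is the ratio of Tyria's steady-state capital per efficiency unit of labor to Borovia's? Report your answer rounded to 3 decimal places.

Steady-state k* = [s/(n + g + δ)]^(1/(1−α)), so the ratio is [ (s_T/(n + g + δ)_T) / (s_B/(n + g + δ)_B) ]^1.3333.
s_T/(n + g + δ)_T = 0.16/0.054 = 2.9630; s_B/(n + g + δ)_B = 0.38/0.054 = 7.0370.
Ratio = (2.9630/7.0370)^1.3333 = 0.4211^1.3333 ≈ 0.3156

k*_T / k*_B ≈ 0.316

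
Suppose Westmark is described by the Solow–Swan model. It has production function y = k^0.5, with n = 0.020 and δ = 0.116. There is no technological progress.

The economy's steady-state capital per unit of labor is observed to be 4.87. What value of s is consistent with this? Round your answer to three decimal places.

s ≈ 0.300

Steady state requires s·f(k) = (n + δ)·k, i.e. s·k^α = (n + δ)·k.
So s / (n + δ) = (k*)^(1−α) = 4.87^0.5 = 2.2068.
Therefore s = 2.2068 × (n + δ) = 2.2068 × 0.136 = 0.3001.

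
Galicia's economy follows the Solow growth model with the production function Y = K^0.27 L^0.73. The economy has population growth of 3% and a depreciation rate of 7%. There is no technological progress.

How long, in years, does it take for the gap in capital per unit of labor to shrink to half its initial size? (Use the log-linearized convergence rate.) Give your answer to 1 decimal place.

Near the steady state the convergence rate is λ = (1 − α)(n + δ).
λ = (1 − 0.27) × 0.100 = 0.73 × 0.100 = 0.0730
Half-life = ln 2 / λ = 0.6931 / 0.0730 ≈ 9.49 years

about 9.5 years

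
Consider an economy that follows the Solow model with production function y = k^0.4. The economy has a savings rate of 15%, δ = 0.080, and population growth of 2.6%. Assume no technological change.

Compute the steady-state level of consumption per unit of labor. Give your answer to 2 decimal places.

In steady state, investment equals break-even investment: s·k^α = (n + δ)·k.
Dividing both sides by k: k^(1−α) = s / (n + δ).
k^0.6 = 0.15 / (0.026 + 0.080) = 0.15 / 0.106 = 1.4151
k* = 1.4151^(1/0.6) ≈ 1.7837
y* = (k*)^α = 1.7837^0.4 ≈ 1.2605
c* = (1 − s)·y* = (1 − 0.15) × 1.2605 ≈ 1.0714

c* ≈ 1.07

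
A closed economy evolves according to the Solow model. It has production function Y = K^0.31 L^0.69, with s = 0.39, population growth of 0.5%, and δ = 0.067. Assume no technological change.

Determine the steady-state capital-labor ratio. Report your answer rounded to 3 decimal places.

Steady state requires s·f(k) = (n + δ)·k, i.e. s·k^α = (n + δ)·k.
Dividing both sides by k: k^(1−α) = s / (n + δ).
k^0.69 = 0.39 / (0.005 + 0.067) = 0.39 / 0.072 = 5.4167
k* = 5.4167^(1/0.69) ≈ 11.5713

k* ≈ 11.571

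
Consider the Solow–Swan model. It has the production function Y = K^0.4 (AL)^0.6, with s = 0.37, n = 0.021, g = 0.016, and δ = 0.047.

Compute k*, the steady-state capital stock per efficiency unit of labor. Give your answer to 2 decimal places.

k* = 11.84

Steady state requires s·f(k) = (n + g + δ)·k, i.e. s·k^α = (n + g + δ)·k.
Dividing both sides by k: k^(1−α) = s / (n + g + δ).
k^0.6 = 0.37 / (0.021 + 0.016 + 0.047) = 0.37 / 0.084 = 4.4048
k* = 4.4048^(1/0.6) ≈ 11.8361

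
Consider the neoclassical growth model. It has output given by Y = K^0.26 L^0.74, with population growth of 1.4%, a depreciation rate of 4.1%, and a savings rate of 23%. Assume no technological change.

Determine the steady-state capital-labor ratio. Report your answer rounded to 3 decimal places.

At the steady state, Δk = 0, so s·k^α = (n + δ)·k.
Rearranging, k^(1−α) = s / (n + δ).
k^0.74 = 0.23 / (0.014 + 0.041) = 0.23 / 0.055 = 4.1818
k* = 4.1818^(1/0.74) ≈ 6.9132

k* ≈ 6.913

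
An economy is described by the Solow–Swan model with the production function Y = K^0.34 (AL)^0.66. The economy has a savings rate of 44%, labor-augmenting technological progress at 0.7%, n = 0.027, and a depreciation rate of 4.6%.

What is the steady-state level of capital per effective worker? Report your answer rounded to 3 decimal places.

Steady state requires s·f(k) = (n + g + δ)·k, i.e. s·k^α = (n + g + δ)·k.
Dividing both sides by k: k^(1−α) = s / (n + g + δ).
k^0.66 = 0.44 / (0.027 + 0.007 + 0.046) = 0.44 / 0.080 = 5.5000
k* = 5.5000^(1/0.66) ≈ 13.2361

k* = 13.236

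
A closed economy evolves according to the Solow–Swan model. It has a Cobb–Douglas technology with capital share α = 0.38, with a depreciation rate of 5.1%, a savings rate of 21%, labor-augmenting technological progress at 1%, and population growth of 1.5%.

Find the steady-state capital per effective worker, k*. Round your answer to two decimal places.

k* ≈ 5.15

Steady state requires s·f(k) = (n + g + δ)·k, i.e. s·k^α = (n + g + δ)·k.
Dividing both sides by k: k^(1−α) = s / (n + g + δ).
k^0.62 = 0.21 / (0.015 + 0.010 + 0.051) = 0.21 / 0.076 = 2.7632
k* = 2.7632^(1/0.62) ≈ 5.1518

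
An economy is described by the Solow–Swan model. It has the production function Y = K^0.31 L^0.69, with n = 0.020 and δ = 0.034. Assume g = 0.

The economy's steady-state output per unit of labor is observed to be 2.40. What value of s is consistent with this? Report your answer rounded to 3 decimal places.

Steady state requires s·f(k) = (n + δ)·k, i.e. s·k^α = (n + δ)·k.
Since y* = [s/(n + δ)]^(α/(1−α)), we have s/(n + δ) = (y*)^((1−α)/α) = 2.40^2.2258 = 7.0190.
Therefore s = 7.0190 × (n + δ) = 7.0190 × 0.054 = 0.3790.

s ≈ 0.379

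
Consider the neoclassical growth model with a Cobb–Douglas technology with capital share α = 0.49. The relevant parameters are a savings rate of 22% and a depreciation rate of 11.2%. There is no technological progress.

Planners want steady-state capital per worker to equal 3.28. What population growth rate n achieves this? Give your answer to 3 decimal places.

n ≈ 0.008

In steady state, investment equals break-even investment: s·k^α = (n + δ)·k.
So s / (n + δ) = (k*)^(1−α) = 3.28^0.51 = 1.8327.
Therefore n + δ = s / 1.8327 = 0.22 / 1.8327 = 0.1200, so n = 0.1200 − 0.112 = 0.0080.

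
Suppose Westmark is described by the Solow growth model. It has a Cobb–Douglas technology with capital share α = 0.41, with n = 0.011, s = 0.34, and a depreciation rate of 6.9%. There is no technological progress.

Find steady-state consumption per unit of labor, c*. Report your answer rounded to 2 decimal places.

c* = 1.80

Steady state requires s·f(k) = (n + δ)·k, i.e. s·k^α = (n + δ)·k.
Rearranging, k^(1−α) = s / (n + δ).
k^0.59 = 0.34 / (0.011 + 0.069) = 0.34 / 0.080 = 4.2500
k* = 4.2500^(1/0.59) ≈ 11.6163
y* = (k*)^α = 11.6163^0.41 ≈ 2.7332
c* = (1 − s)·y* = (1 − 0.34) × 2.7332 ≈ 1.8039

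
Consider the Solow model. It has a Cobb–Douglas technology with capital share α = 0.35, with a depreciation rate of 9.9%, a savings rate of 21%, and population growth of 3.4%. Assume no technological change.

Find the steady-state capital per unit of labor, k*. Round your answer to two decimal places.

k* = 2.02

At the steady state, Δk = 0, so s·k^α = (n + δ)·k.
Rearranging, k^(1−α) = s / (n + δ).
k^0.65 = 0.21 / (0.034 + 0.099) = 0.21 / 0.133 = 1.5789
k* = 1.5789^(1/0.65) ≈ 2.0191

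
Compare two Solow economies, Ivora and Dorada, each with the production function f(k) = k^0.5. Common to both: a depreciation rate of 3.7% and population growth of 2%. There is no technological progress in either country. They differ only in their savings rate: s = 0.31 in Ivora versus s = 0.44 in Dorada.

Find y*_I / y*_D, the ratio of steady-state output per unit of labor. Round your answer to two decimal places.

y*_I / y*_D ≈ 0.70

Steady-state y* = [s/(n + δ)]^(α/(1−α)), so the ratio is [ (s_I/(n + δ)_I) / (s_D/(n + δ)_D) ]^1.
s_I/(n + δ)_I = 0.31/0.057 = 5.4386; s_D/(n + δ)_D = 0.44/0.057 = 7.7193.
Ratio = (5.4386/7.7193)^1 = 0.7045^1 ≈ 0.7045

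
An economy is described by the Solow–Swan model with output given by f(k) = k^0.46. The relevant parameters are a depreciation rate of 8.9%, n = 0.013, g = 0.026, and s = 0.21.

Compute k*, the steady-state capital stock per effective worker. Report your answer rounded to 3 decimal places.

At the steady state, Δk = 0, so s·k^α = (n + g + δ)·k.
Dividing both sides by k: k^(1−α) = s / (n + g + δ).
k^0.54 = 0.21 / (0.013 + 0.026 + 0.089) = 0.21 / 0.128 = 1.6406
k* = 1.6406^(1/0.54) ≈ 2.5012

k* = 2.501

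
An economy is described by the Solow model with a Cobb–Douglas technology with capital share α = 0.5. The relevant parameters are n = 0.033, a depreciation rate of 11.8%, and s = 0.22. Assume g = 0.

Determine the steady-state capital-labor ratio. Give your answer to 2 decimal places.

In steady state, investment equals break-even investment: s·k^α = (n + δ)·k.
Dividing both sides by k: k^(1−α) = s / (n + δ).
k^0.5 = 0.22 / (0.033 + 0.118) = 0.22 / 0.151 = 1.4570
k* = 1.4570^(1/0.5) ≈ 2.1228

k* = 2.12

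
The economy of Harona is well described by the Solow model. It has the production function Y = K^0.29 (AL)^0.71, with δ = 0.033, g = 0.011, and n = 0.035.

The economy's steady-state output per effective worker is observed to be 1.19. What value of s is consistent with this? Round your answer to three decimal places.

s ≈ 0.121

In steady state, investment equals break-even investment: s·k^α = (n + g + δ)·k.
Since y* = [s/(n + g + δ)]^(α/(1−α)), we have s/(n + g + δ) = (y*)^((1−α)/α) = 1.19^2.4483 = 1.5310.
Therefore s = 1.5310 × (n + g + δ) = 1.5310 × 0.079 = 0.1209.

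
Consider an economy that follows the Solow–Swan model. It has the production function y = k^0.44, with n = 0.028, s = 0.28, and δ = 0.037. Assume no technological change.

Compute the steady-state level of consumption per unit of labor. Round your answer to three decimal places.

At the steady state, Δk = 0, so s·k^α = (n + δ)·k.
Dividing both sides by k: k^(1−α) = s / (n + δ).
k^0.56 = 0.28 / (0.028 + 0.037) = 0.28 / 0.065 = 4.3077
k* = 4.3077^(1/0.56) ≈ 13.5700
y* = (k*)^α = 13.5700^0.44 ≈ 3.1502
c* = (1 − s)·y* = (1 − 0.28) × 3.1502 ≈ 2.2681

c* ≈ 2.268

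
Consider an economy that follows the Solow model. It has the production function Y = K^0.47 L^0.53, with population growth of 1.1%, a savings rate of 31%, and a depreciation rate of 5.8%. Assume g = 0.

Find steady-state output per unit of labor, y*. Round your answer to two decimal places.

y* ≈ 3.79

At the steady state, Δk = 0, so s·k^α = (n + δ)·k.
Dividing both sides by k: k^(1−α) = s / (n + δ).
k^0.53 = 0.31 / (0.011 + 0.058) = 0.31 / 0.069 = 4.4928
k* = 4.4928^(1/0.53) ≈ 17.0280
y* = (k*)^α = 17.0280^0.47 ≈ 3.7901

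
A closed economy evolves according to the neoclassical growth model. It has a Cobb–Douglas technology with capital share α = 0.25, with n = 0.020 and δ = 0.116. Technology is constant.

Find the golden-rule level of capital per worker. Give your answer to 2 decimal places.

k_gold ≈ 2.25

The golden rule sets f'(k) = n + δ, i.e. α·k^(α−1) = n + δ.
So k^(1−α) = α / (n + δ) = 0.25 / 0.136 = 1.8382.
k_gold = 1.8382^(1/0.75) ≈ 2.2518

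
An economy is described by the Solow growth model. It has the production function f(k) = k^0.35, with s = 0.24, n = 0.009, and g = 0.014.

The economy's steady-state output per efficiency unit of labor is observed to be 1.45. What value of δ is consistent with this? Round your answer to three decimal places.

In steady state, investment equals break-even investment: s·k^α = (n + g + δ)·k.
Since y* = [s/(n + g + δ)]^(α/(1−α)), we have s/(n + g + δ) = (y*)^((1−α)/α) = 1.45^1.8571 = 1.9938.
Therefore n + g + δ = s / 1.9938 = 0.24 / 1.9938 = 0.1204, so δ = 0.1204 − 0.023 = 0.0974.

δ ≈ 0.097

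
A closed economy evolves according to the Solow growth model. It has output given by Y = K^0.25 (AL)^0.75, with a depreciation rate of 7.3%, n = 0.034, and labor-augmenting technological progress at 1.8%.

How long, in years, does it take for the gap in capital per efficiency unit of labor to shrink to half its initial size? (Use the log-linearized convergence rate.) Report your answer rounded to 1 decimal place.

t_½ ≈ 7.4 years

Near the steady state the convergence rate is λ = (1 − α)(n + g + δ).
λ = (1 − 0.25) × 0.125 = 0.75 × 0.125 = 0.09375
Half-life = ln 2 / λ = 0.6931 / 0.09375 ≈ 7.39 years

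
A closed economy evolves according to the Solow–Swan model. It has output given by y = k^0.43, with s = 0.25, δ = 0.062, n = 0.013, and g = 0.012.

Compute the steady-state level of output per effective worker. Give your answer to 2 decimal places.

y* = 2.22

In steady state, investment equals break-even investment: s·k^α = (n + g + δ)·k.
Rearranging, k^(1−α) = s / (n + g + δ).
k^0.57 = 0.25 / (0.013 + 0.012 + 0.062) = 0.25 / 0.087 = 2.8736
k* = 2.8736^(1/0.57) ≈ 6.3717
y* = (k*)^α = 6.3717^0.43 ≈ 2.2173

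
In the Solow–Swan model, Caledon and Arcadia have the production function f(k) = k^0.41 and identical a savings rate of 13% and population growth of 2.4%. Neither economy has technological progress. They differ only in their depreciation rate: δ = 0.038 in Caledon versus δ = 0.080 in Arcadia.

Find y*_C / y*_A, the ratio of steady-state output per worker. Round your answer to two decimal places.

Steady-state y* = [s/(n + δ)]^(α/(1−α)), so the ratio is [ (s_C/(n + δ)_C) / (s_A/(n + δ)_A) ]^0.6949.
s_C/(n + δ)_C = 0.13/0.062 = 2.0968; s_A/(n + δ)_A = 0.13/0.104 = 1.2500.
Ratio = (2.0968/1.2500)^0.6949 = 1.6774^0.6949 ≈ 1.4325

y*_C / y*_A ≈ 1.43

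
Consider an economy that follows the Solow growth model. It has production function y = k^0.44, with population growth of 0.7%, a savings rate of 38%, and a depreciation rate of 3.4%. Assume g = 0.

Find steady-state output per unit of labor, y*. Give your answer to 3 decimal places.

y* = 5.752

In steady state, investment equals break-even investment: s·k^α = (n + δ)·k.
Dividing both sides by k: k^(1−α) = s / (n + δ).
k^0.56 = 0.38 / (0.007 + 0.034) = 0.38 / 0.041 = 9.2683
k* = 9.2683^(1/0.56) ≈ 53.3072
y* = (k*)^α = 53.3072^0.44 ≈ 5.7516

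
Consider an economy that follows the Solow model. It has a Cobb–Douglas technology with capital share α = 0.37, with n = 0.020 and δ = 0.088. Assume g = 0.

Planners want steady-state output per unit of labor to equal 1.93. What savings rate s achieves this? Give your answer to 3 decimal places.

s ≈ 0.331

Steady state requires s·f(k) = (n + δ)·k, i.e. s·k^α = (n + δ)·k.
Since y* = [s/(n + δ)]^(α/(1−α)), we have s/(n + δ) = (y*)^((1−α)/α) = 1.93^1.7027 = 3.0635.
Therefore s = 3.0635 × (n + δ) = 3.0635 × 0.108 = 0.3309.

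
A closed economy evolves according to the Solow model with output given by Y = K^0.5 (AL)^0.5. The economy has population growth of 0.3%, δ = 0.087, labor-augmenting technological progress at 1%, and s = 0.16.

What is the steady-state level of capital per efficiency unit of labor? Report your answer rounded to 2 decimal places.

At the steady state, Δk = 0, so s·k^α = (n + g + δ)·k.
Rearranging, k^(1−α) = s / (n + g + δ).
k^0.5 = 0.16 / (0.003 + 0.010 + 0.087) = 0.16 / 0.100 = 1.6000
k* = 1.6000^(1/0.5) ≈ 2.5600

k* = 2.56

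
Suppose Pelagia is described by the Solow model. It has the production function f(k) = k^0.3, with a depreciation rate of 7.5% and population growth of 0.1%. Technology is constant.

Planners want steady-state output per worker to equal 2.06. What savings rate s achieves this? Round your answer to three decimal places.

At the steady state, Δk = 0, so s·k^α = (n + δ)·k.
Since y* = [s/(n + δ)]^(α/(1−α)), we have s/(n + δ) = (y*)^((1−α)/α) = 2.06^2.3333 = 5.3994.
Therefore s = 5.3994 × (n + δ) = 5.3994 × 0.076 = 0.4104.

s ≈ 0.410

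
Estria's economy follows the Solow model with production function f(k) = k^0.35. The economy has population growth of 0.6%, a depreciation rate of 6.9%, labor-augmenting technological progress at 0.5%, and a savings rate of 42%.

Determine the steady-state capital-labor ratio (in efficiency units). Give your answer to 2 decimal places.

k* = 12.82

Steady state requires s·f(k) = (n + g + δ)·k, i.e. s·k^α = (n + g + δ)·k.
Dividing both sides by k: k^(1−α) = s / (n + g + δ).
k^0.65 = 0.42 / (0.006 + 0.005 + 0.069) = 0.42 / 0.080 = 5.2500
k* = 5.2500^(1/0.65) ≈ 12.8215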